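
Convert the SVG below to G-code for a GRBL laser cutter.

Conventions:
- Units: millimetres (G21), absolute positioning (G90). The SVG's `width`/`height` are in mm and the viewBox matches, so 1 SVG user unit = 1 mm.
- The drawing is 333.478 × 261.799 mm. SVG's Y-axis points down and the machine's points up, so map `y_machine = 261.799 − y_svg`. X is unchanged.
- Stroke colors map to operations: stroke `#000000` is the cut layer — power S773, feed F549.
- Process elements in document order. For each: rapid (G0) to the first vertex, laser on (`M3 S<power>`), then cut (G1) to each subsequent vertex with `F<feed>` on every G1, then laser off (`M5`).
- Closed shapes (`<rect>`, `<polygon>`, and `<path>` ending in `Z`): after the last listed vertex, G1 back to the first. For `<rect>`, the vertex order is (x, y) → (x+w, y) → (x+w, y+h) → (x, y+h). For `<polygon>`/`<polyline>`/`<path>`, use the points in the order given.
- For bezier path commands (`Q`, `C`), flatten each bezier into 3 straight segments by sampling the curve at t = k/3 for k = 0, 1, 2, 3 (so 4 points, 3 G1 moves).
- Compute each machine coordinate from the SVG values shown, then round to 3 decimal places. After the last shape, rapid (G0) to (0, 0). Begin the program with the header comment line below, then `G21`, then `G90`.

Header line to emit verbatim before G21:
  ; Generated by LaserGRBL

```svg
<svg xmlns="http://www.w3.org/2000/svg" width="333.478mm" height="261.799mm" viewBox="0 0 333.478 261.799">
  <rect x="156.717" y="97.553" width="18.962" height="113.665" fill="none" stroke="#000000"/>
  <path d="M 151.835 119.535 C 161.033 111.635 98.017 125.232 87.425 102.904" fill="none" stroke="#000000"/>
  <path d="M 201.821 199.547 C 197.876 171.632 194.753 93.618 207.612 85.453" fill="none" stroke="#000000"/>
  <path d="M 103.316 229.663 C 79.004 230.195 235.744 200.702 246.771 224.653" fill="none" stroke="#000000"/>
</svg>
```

1 u = 1 mm; y_m = 261.799 − y.

[1] `<rect>` rectangle, #000000→cut S773 F549: (156.717,164.246) → (175.679,164.246) → (175.679,50.581) → (156.717,50.581) → (156.717,164.246) (closed)

[2] `<path>` cubic bezier, #000000→cut S773 F549: (151.835,142.264) → (141.578,145.125) → (110.875,146.415) → (87.425,158.895)

[3] `<path>` cubic bezier, #000000→cut S773 F549: (201.821,62.252) → (198.711,102.424) → (199.519,149.341) → (207.612,176.346)

[4] `<path>` cubic bezier, #000000→cut S773 F549: (103.316,32.136) → (127.252,38.521) → (199.275,46.374) → (246.771,37.146)

; Generated by LaserGRBL
G21
G90
G0 X156.717 Y164.246
M3 S773
G1 X175.679 Y164.246 F549
G1 X175.679 Y50.581 F549
G1 X156.717 Y50.581 F549
G1 X156.717 Y164.246 F549
M5
G0 X151.835 Y142.264
M3 S773
G1 X141.578 Y145.125 F549
G1 X110.875 Y146.415 F549
G1 X87.425 Y158.895 F549
M5
G0 X201.821 Y62.252
M3 S773
G1 X198.711 Y102.424 F549
G1 X199.519 Y149.341 F549
G1 X207.612 Y176.346 F549
M5
G0 X103.316 Y32.136
M3 S773
G1 X127.252 Y38.521 F549
G1 X199.275 Y46.374 F549
G1 X246.771 Y37.146 F549
M5
G0 X0.000 Y0.000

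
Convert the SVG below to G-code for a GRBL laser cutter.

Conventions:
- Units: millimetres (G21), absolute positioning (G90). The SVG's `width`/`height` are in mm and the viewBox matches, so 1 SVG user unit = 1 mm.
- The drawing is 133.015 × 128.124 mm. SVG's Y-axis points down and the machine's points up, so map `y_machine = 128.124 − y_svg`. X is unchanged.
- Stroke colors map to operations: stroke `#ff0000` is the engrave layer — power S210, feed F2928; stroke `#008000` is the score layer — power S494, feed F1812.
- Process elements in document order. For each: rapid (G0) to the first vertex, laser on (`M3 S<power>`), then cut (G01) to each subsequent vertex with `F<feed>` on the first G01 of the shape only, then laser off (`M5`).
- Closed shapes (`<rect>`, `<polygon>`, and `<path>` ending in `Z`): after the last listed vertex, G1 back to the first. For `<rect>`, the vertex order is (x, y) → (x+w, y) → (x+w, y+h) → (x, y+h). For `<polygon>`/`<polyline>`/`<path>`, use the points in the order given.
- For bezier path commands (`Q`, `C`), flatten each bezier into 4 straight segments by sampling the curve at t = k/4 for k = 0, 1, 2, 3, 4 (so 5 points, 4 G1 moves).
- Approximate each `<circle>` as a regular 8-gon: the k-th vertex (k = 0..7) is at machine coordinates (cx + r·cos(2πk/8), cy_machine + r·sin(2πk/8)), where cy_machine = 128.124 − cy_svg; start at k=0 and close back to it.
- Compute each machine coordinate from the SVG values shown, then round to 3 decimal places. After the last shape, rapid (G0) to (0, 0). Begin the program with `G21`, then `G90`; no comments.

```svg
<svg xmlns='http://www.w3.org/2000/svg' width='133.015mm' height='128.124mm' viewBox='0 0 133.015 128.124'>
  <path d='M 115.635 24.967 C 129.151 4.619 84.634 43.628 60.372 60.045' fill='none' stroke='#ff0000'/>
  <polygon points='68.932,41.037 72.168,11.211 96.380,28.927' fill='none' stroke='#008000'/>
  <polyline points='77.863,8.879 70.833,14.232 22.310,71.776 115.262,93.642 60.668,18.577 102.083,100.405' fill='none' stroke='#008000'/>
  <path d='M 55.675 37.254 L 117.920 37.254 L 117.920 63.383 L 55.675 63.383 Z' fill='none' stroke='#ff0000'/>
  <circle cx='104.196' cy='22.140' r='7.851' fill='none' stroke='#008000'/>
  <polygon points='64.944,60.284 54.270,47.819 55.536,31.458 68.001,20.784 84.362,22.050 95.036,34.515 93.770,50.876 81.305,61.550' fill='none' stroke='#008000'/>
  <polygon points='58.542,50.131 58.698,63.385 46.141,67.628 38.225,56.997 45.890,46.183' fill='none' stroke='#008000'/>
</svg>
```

1 u = 1 mm; y_m = 128.124 − y.

[1] `<path>` cubic bezier, #ff0000→engrave S210 F2928: (115.635,103.157) → (116.114,108.569) → (102.170,99.405) → (81.143,83.347) → (60.372,68.079)

[2] `<polygon>` regular polygon, #008000→score S494 F1812: (68.932,87.087) → (72.168,116.913) → (96.380,99.197) → (68.932,87.087) (closed)

[3] `<polyline>` open polyline, #008000→score S494 F1812: (77.863,119.245) → (70.833,113.892) → (22.310,56.348) → (115.262,34.482) → (60.668,109.547) → (102.083,27.719)

[4] `<path>` rectangle, #ff0000→engrave S210 F2928: (55.675,90.870) → (117.920,90.870) → (117.920,64.741) → (55.675,64.741) → (55.675,90.870) (closed)

[5] `<circle>` circle, #008000→score S494 F1812: (112.047,105.984) → (109.747,111.535) → (104.196,113.835) → (98.645,111.535) → (96.345,105.984) → (98.645,100.433) → (104.196,98.133) → (109.747,100.433) → (112.047,105.984) (closed)

[6] `<polygon>` regular polygon, #008000→score S494 F1812: (64.944,67.840) → (54.270,80.305) → (55.536,96.666) → (68.001,107.340) → (84.362,106.074) → (95.036,93.609) → (93.770,77.248) → (81.305,66.574) → (64.944,67.840) (closed)

[7] `<polygon>` regular polygon, #008000→score S494 F1812: (58.542,77.993) → (58.698,64.739) → (46.141,60.496) → (38.225,71.127) → (45.890,81.941) → (58.542,77.993) (closed)

G21
G90
G0 X115.635 Y103.157
M3 S210
G01 X116.114 Y108.569 F2928
G01 X102.170 Y99.405
G01 X81.143 Y83.347
G01 X60.372 Y68.079
M5
G0 X68.932 Y87.087
M3 S494
G01 X72.168 Y116.913 F1812
G01 X96.380 Y99.197
G01 X68.932 Y87.087
M5
G0 X77.863 Y119.245
M3 S494
G01 X70.833 Y113.892 F1812
G01 X22.310 Y56.348
G01 X115.262 Y34.482
G01 X60.668 Y109.547
G01 X102.083 Y27.719
M5
G0 X55.675 Y90.870
M3 S210
G01 X117.920 Y90.870 F2928
G01 X117.920 Y64.741
G01 X55.675 Y64.741
G01 X55.675 Y90.870
M5
G0 X112.047 Y105.984
M3 S494
G01 X109.747 Y111.535 F1812
G01 X104.196 Y113.835
G01 X98.645 Y111.535
G01 X96.345 Y105.984
G01 X98.645 Y100.433
G01 X104.196 Y98.133
G01 X109.747 Y100.433
G01 X112.047 Y105.984
M5
G0 X64.944 Y67.840
M3 S494
G01 X54.270 Y80.305 F1812
G01 X55.536 Y96.666
G01 X68.001 Y107.340
G01 X84.362 Y106.074
G01 X95.036 Y93.609
G01 X93.770 Y77.248
G01 X81.305 Y66.574
G01 X64.944 Y67.840
M5
G0 X58.542 Y77.993
M3 S494
G01 X58.698 Y64.739 F1812
G01 X46.141 Y60.496
G01 X38.225 Y71.127
G01 X45.890 Y81.941
G01 X58.542 Y77.993
M5
G0 X0.000 Y0.000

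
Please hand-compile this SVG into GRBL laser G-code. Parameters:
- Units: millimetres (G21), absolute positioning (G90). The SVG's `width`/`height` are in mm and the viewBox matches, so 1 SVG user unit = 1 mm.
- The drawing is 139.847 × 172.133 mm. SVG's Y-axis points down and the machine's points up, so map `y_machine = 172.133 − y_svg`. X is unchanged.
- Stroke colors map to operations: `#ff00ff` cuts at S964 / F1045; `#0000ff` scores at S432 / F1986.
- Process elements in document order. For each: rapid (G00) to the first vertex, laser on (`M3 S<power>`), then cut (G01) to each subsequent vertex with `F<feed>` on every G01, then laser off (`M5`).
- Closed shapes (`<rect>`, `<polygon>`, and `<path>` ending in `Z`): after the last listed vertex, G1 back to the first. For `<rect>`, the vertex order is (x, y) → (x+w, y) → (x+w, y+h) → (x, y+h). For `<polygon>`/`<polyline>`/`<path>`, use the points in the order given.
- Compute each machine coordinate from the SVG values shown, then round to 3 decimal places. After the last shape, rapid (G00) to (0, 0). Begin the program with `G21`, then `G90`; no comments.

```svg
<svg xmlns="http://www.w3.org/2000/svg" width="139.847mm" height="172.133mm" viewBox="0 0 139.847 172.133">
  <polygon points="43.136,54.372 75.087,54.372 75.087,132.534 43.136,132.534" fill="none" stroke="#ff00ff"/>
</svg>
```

Since the viewBox matches the mm dimensions, user units are millimetres directly. The only transform is the Y-flip y_m = 172.133 − y_svg.

Shape 1 is a rectangle drawn with `<polygon>`. Its stroke #ff00ff means cut at S964, F1045. After flipping Y the toolpath is (43.136,117.761) → (75.087,117.761) → (75.087,39.599) → (43.136,39.599) → (43.136,117.761), returning to the start.

G21
G90
G00 X43.136 Y117.761
M3 S964
G01 X75.087 Y117.761 F1045
G01 X75.087 Y39.599 F1045
G01 X43.136 Y39.599 F1045
G01 X43.136 Y117.761 F1045
M5
G00 X0.000 Y0.000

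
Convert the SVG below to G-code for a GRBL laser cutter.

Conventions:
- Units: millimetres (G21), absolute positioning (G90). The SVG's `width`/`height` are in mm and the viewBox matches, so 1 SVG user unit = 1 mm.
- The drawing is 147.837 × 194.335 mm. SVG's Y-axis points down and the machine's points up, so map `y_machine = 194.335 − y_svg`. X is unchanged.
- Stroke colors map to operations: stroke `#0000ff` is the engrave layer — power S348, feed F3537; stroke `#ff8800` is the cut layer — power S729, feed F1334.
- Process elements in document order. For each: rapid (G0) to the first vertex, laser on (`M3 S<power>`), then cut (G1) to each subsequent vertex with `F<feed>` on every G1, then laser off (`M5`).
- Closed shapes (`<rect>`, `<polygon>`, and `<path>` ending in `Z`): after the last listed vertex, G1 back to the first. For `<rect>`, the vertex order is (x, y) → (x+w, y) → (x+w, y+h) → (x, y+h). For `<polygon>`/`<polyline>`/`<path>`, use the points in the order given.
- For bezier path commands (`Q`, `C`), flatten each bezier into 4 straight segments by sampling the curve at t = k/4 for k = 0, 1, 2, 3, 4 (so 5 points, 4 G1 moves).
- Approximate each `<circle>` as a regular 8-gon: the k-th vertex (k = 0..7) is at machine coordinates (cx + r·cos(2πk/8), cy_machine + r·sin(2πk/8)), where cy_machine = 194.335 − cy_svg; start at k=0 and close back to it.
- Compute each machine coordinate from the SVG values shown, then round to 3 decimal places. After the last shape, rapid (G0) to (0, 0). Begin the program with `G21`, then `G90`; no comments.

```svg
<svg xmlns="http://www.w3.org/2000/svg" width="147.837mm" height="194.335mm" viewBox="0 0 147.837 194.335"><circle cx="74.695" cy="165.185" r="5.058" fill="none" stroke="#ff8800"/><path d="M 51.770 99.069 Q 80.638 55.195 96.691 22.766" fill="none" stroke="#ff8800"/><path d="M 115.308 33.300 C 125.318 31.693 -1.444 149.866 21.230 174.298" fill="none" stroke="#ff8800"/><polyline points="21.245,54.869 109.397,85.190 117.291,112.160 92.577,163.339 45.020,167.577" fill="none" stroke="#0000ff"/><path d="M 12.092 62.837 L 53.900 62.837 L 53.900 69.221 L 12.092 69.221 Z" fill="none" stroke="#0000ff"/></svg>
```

G21
G90
G0 X79.753 Y29.150
M3 S729
G1 X78.272 Y32.727 F1334
G1 X74.695 Y34.208 F1334
G1 X71.118 Y32.727 F1334
G1 X69.637 Y29.150 F1334
G1 X71.118 Y25.573 F1334
G1 X74.695 Y24.092 F1334
G1 X78.272 Y25.573 F1334
G1 X79.753 Y29.150 F1334
M5
G0 X51.770 Y95.266
M3 S729
G1 X65.403 Y116.488 F1334
G1 X77.434 Y136.279 F1334
G1 X87.864 Y154.639 F1334
G1 X96.691 Y171.569 F1334
M5
G0 X115.308 Y161.035
M3 S729
G1 X101.643 Y143.118 F1334
G1 X63.520 Y100.301 F1334
G1 X27.772 Y52.601 F1334
G1 X21.230 Y20.037 F1334
M5
G0 X21.245 Y139.466
M3 S348
G1 X109.397 Y109.145 F3537
G1 X117.291 Y82.175 F3537
G1 X92.577 Y30.996 F3537
G1 X45.020 Y26.758 F3537
M5
G0 X12.092 Y131.498
M3 S348
G1 X53.900 Y131.498 F3537
G1 X53.900 Y125.114 F3537
G1 X12.092 Y125.114 F3537
G1 X12.092 Y131.498 F3537
M5
G0 X0.000 Y0.000

Since the viewBox matches the mm dimensions, user units are millimetres directly. The only transform is the Y-flip y_m = 194.335 − y_svg.

Shape 1 is a circle drawn with `<circle>`. Its stroke #ff8800 means cut at S729, F1334. After flipping Y the toolpath is (79.753,29.150) → (78.272,32.727) → (74.695,34.208) → (71.118,32.727) → (69.637,29.150) → (71.118,25.573) → (74.695,24.092) → (78.272,25.573) → (79.753,29.150), returning to the start.

Shape 2 is a quadratic bezier drawn with `<path>`. Its stroke #ff8800 means cut at S729, F1334. After flipping Y the toolpath is (51.770,95.266) → (65.403,116.488) → (77.434,136.279) → (87.864,154.639) → (96.691,171.569).

Shape 3 is a cubic bezier drawn with `<path>`. Its stroke #ff8800 means cut at S729, F1334. After flipping Y the toolpath is (115.308,161.035) → (101.643,143.118) → (63.520,100.301) → (27.772,52.601) → (21.230,20.037).

Shape 4 is a open polyline drawn with `<polyline>`. Its stroke #0000ff means engrave at S348, F3537. After flipping Y the toolpath is (21.245,139.466) → (109.397,109.145) → (117.291,82.175) → (92.577,30.996) → (45.020,26.758).

Shape 5 is a rectangle drawn with `<path>`. Its stroke #0000ff means engrave at S348, F3537. After flipping Y the toolpath is (12.092,131.498) → (53.900,131.498) → (53.900,125.114) → (12.092,125.114) → (12.092,131.498), returning to the start.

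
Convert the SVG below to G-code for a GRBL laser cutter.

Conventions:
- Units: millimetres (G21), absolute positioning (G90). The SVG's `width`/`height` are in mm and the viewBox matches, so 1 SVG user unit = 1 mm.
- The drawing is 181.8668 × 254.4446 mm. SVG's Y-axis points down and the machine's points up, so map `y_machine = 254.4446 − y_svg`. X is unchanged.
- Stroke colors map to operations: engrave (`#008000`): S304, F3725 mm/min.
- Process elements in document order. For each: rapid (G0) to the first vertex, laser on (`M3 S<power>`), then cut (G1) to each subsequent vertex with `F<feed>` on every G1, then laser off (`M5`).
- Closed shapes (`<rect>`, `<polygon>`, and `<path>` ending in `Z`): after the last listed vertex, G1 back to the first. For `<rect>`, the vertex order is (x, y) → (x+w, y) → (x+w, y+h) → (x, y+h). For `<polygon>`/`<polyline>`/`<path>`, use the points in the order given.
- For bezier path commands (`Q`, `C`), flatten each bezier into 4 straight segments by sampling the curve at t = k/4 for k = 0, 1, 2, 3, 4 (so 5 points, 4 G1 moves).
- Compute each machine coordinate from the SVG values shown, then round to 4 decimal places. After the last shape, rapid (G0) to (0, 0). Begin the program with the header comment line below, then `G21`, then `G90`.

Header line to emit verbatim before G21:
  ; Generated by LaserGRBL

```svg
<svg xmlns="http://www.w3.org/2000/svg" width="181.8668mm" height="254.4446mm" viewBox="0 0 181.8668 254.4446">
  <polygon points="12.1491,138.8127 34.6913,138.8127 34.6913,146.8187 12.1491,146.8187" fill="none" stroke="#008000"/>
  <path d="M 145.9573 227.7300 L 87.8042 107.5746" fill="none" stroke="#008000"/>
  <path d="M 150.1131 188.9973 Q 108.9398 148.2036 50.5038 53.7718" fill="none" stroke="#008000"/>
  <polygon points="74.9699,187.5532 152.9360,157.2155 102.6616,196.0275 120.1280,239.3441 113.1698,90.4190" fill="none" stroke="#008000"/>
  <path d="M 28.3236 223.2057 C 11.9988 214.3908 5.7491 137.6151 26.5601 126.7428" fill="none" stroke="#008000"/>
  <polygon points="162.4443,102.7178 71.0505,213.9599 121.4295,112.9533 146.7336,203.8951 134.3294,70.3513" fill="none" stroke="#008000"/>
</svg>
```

viewBox `0 0 181.8668 254.4446` with mm width/height → 1 unit = 1 mm. Flip: y_m = 254.4446 − y_svg.

**Shape 1** — `<polygon>` rectangle, stroke `#008000` → engrave (S304, F3725). Machine vertices: (12.1491,115.6319) → (34.6913,115.6319) → (34.6913,107.6259) → (12.1491,107.6259) → (12.1491,115.6319). Closed: final G1 returns to the first vertex.

**Shape 2** — `<path>` line segment, stroke `#008000` → engrave (S304, F3725). Machine vertices: (145.9573,26.7146) → (87.8042,146.8700). Open path.

**Shape 3** — `<path>` quadratic bezier, stroke `#008000` → engrave (S304, F3725). Control points (SVG): P0=(150.1131,188.9973), P1=(108.9398,148.2036), P2=(50.5038,53.7718); sampled at t=k/4. Machine vertices: (150.1131,65.4473) → (128.4475,89.1965) → (104.6241,119.6505) → (78.6429,156.8093) → (50.5038,200.6728). Open path.

**Shape 4** — `<polygon>` closed polygon, stroke `#008000` → engrave (S304, F3725). Machine vertices: (74.9699,66.8914) → (152.9360,97.2291) → (102.6616,58.4171) → (120.1280,15.1005) → (113.1698,164.0256) → (74.9699,66.8914). Closed: final G1 returns to the first vertex.

**Shape 5** — `<path>` cubic bezier, stroke `#008000` → engrave (S304, F3725). Control points (SVG): P0=(28.3236,223.2057), P1=(11.9988,214.3908), P2=(5.7491,137.6151), P3=(26.5601,126.7428); sampled at t=k/4. Machine vertices: (28.3236,31.2389) → (18.2345,48.5011) → (13.5159,78.6988) → (15.7603,109.2823) → (26.5601,127.7018). Open path.

**Shape 6** — `<polygon>` closed polygon, stroke `#008000` → engrave (S304, F3725). Machine vertices: (162.4443,151.7268) → (71.0505,40.4847) → (121.4295,141.4913) → (146.7336,50.5495) → (134.3294,184.0933) → (162.4443,151.7268). Closed: final G1 returns to the first vertex.

; Generated by LaserGRBL
G21
G90
G0 X12.1491 Y115.6319
M3 S304
G1 X34.6913 Y115.6319 F3725
G1 X34.6913 Y107.6259 F3725
G1 X12.1491 Y107.6259 F3725
G1 X12.1491 Y115.6319 F3725
M5
G0 X145.9573 Y26.7146
M3 S304
G1 X87.8042 Y146.8700 F3725
M5
G0 X150.1131 Y65.4473
M3 S304
G1 X128.4475 Y89.1965 F3725
G1 X104.6241 Y119.6505 F3725
G1 X78.6429 Y156.8093 F3725
G1 X50.5038 Y200.6728 F3725
M5
G0 X74.9699 Y66.8914
M3 S304
G1 X152.9360 Y97.2291 F3725
G1 X102.6616 Y58.4171 F3725
G1 X120.1280 Y15.1005 F3725
G1 X113.1698 Y164.0256 F3725
G1 X74.9699 Y66.8914 F3725
M5
G0 X28.3236 Y31.2389
M3 S304
G1 X18.2345 Y48.5011 F3725
G1 X13.5159 Y78.6988 F3725
G1 X15.7603 Y109.2823 F3725
G1 X26.5601 Y127.7018 F3725
M5
G0 X162.4443 Y151.7268
M3 S304
G1 X71.0505 Y40.4847 F3725
G1 X121.4295 Y141.4913 F3725
G1 X146.7336 Y50.5495 F3725
G1 X134.3294 Y184.0933 F3725
G1 X162.4443 Y151.7268 F3725
M5
G0 X0.0000 Y0.0000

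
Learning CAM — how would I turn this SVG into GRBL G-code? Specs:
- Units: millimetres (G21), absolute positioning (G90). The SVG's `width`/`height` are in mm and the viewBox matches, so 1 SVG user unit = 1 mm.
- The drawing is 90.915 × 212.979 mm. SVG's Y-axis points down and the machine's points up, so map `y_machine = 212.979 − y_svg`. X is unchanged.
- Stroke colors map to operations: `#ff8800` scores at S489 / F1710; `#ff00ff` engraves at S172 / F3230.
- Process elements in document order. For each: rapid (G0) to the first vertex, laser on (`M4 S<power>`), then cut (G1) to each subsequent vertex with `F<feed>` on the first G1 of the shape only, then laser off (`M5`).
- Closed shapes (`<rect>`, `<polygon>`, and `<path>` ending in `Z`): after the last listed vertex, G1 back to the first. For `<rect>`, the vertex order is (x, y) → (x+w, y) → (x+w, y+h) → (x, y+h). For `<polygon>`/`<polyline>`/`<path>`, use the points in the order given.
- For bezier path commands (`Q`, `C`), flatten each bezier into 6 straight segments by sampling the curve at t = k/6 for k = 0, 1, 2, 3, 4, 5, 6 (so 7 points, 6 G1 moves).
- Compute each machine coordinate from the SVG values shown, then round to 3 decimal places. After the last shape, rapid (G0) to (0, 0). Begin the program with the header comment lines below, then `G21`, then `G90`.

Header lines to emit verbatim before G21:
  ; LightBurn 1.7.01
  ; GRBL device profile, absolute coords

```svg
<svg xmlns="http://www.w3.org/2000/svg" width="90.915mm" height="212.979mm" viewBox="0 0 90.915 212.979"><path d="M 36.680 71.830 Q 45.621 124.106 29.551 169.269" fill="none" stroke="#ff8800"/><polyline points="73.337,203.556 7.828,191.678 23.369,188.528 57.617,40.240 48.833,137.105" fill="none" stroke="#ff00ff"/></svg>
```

1 u = 1 mm; y_m = 212.979 − y.

[1] `<path>` quadratic bezier, #ff8800→score S489 F1710: (36.680,141.149) → (38.966,123.921) → (39.862,107.089) → (39.368,90.651) → (37.485,74.609) → (34.213,58.962) → (29.551,43.710)

[2] `<polyline>` open polyline, #ff00ff→engrave S172 F3230: (73.337,9.423) → (7.828,21.301) → (23.369,24.451) → (57.617,172.739) → (48.833,75.874)

; LightBurn 1.7.01
; GRBL device profile, absolute coords
G21
G90
G0 X36.680 Y141.149
M4 S489
G1 X38.966 Y123.921 F1710
G1 X39.862 Y107.089
G1 X39.368 Y90.651
G1 X37.485 Y74.609
G1 X34.213 Y58.962
G1 X29.551 Y43.710
M5
G0 X73.337 Y9.423
M4 S172
G1 X7.828 Y21.301 F3230
G1 X23.369 Y24.451
G1 X57.617 Y172.739
G1 X48.833 Y75.874
M5
G0 X0.000 Y0.000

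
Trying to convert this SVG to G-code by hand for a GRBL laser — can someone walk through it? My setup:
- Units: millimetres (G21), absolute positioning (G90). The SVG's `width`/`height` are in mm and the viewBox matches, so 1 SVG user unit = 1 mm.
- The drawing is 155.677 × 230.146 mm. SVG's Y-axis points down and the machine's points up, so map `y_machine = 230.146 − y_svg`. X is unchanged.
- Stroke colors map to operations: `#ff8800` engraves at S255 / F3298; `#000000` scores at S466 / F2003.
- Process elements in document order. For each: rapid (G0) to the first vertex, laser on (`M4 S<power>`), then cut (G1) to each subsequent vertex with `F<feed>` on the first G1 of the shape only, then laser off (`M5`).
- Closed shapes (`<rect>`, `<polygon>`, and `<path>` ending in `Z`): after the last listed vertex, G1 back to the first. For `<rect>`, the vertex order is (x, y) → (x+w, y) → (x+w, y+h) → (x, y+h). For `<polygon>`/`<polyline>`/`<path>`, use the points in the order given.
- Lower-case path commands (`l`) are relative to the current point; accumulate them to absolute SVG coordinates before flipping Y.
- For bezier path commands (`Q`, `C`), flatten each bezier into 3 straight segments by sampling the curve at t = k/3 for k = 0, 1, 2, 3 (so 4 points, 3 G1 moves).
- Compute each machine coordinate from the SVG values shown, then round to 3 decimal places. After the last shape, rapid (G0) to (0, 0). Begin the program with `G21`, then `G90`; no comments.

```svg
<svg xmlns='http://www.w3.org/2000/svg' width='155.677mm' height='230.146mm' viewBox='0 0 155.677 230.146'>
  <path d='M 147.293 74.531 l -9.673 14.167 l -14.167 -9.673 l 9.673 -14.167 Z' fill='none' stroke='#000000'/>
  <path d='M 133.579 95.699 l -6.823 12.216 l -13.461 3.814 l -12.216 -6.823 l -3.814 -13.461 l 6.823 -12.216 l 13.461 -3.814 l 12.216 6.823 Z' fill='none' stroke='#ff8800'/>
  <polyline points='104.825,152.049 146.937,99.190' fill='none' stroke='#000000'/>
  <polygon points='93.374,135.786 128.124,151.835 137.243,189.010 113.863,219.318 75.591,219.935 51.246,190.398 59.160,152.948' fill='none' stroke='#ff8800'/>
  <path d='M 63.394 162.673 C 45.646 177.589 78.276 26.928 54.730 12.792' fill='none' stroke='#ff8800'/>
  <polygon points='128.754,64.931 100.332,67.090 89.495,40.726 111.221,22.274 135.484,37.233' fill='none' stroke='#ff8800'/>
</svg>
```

G21
G90
G0 X147.293 Y155.615
M4 S466
G1 X137.620 Y141.448 F2003
G1 X123.453 Y151.121
G1 X133.126 Y165.288
G1 X147.293 Y155.615
M5
G0 X133.579 Y134.447
M4 S255
G1 X126.756 Y122.231 F3298
G1 X113.295 Y118.417
G1 X101.079 Y125.240
G1 X97.265 Y138.701
G1 X104.088 Y150.917
G1 X117.549 Y154.731
G1 X129.765 Y147.908
G1 X133.579 Y134.447
M5
G0 X104.825 Y78.097
M4 S466
G1 X146.937 Y130.956 F2003
M5
G0 X93.374 Y94.360
M4 S255
G1 X128.124 Y78.311 F3298
G1 X137.243 Y41.136
G1 X113.863 Y10.828
G1 X75.591 Y10.211
G1 X51.246 Y39.748
G1 X59.160 Y77.198
G1 X93.374 Y94.360
M5
G0 X63.394 Y67.473
M4 S255
G1 X58.492 Y96.560 F3298
G1 X63.497 Y168.899
G1 X54.730 Y217.354
M5
G0 X128.754 Y165.215
M4 S255
G1 X100.332 Y163.056 F3298
G1 X89.495 Y189.420
G1 X111.221 Y207.872
G1 X135.484 Y192.913
G1 X128.754 Y165.215
M5
G0 X0.000 Y0.000

viewBox `0 0 155.677 230.146` with mm width/height → 1 unit = 1 mm. Flip: y_m = 230.146 − y_svg.

**Shape 1** — `<path>` regular polygon, stroke `#000000` → score (S466, F2003). Machine vertices: (147.293,155.615) → (137.620,141.448) → (123.453,151.121) → (133.126,165.288) → (147.293,155.615). Closed: final G1 returns to the first vertex.

**Shape 2** — `<path>` regular polygon, stroke `#ff8800` → engrave (S255, F3298). Machine vertices: (133.579,134.447) → (126.756,122.231) → (113.295,118.417) → (101.079,125.240) → (97.265,138.701) → (104.088,150.917) → (117.549,154.731) → (129.765,147.908) → (133.579,134.447). Closed: final G1 returns to the first vertex.

**Shape 3** — `<polyline>` line segment, stroke `#000000` → score (S466, F2003). Machine vertices: (104.825,78.097) → (146.937,130.956). Open path.

**Shape 4** — `<polygon>` regular polygon, stroke `#ff8800` → engrave (S255, F3298). Machine vertices: (93.374,94.360) → (128.124,78.311) → (137.243,41.136) → (113.863,10.828) → (75.591,10.211) → (51.246,39.748) → (59.160,77.198) → (93.374,94.360). Closed: final G1 returns to the first vertex.

**Shape 5** — `<path>` cubic bezier, stroke `#ff8800` → engrave (S255, F3298). Control points (SVG): P0=(63.394,162.673), P1=(45.646,177.589), P2=(78.276,26.928), P3=(54.730,12.792); sampled at t=k/3. Machine vertices: (63.394,67.473) → (58.492,96.560) → (63.497,168.899) → (54.730,217.354). Open path.

**Shape 6** — `<polygon>` regular polygon, stroke `#ff8800` → engrave (S255, F3298). Machine vertices: (128.754,165.215) → (100.332,163.056) → (89.495,189.420) → (111.221,207.872) → (135.484,192.913) → (128.754,165.215). Closed: final G1 returns to the first vertex.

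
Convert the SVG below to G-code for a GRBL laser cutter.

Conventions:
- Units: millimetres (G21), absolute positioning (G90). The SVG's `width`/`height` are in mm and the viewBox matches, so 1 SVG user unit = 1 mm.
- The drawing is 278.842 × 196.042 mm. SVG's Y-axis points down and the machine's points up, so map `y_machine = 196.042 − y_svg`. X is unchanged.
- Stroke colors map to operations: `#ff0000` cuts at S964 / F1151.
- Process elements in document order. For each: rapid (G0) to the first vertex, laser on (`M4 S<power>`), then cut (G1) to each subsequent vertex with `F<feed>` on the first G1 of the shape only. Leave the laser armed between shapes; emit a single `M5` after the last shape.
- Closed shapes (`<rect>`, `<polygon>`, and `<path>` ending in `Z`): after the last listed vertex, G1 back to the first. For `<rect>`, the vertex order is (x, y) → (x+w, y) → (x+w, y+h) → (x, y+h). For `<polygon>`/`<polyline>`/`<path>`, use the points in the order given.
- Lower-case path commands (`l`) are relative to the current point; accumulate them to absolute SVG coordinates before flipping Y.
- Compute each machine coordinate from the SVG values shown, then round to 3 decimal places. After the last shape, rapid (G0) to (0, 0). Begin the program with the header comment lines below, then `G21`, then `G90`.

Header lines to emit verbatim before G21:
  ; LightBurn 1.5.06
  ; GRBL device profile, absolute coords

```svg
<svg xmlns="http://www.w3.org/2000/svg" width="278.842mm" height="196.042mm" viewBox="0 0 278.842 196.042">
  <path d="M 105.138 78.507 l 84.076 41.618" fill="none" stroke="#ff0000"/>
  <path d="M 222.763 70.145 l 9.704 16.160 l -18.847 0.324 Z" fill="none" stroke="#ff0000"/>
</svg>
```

; LightBurn 1.5.06
; GRBL device profile, absolute coords
G21
G90
G0 X105.138 Y117.535
M4 S964
G1 X189.214 Y75.917 F1151
G0 X222.763 Y125.897
M4 S964
G1 X232.467 Y109.737 F1151
G1 X213.620 Y109.413
G1 X222.763 Y125.897
M5
G0 X0.000 Y0.000

Since the viewBox matches the mm dimensions, user units are millimetres directly. The only transform is the Y-flip y_m = 196.042 − y_svg.

Shape 1 is a line segment drawn with `<path>`. Its stroke #ff0000 means cut at S964, F1151. After flipping Y the toolpath is (105.138,117.535) → (189.214,75.917).

Shape 2 is a regular polygon drawn with `<path>`. Its stroke #ff0000 means cut at S964, F1151. After flipping Y the toolpath is (222.763,125.897) → (232.467,109.737) → (213.620,109.413) → (222.763,125.897), returning to the start.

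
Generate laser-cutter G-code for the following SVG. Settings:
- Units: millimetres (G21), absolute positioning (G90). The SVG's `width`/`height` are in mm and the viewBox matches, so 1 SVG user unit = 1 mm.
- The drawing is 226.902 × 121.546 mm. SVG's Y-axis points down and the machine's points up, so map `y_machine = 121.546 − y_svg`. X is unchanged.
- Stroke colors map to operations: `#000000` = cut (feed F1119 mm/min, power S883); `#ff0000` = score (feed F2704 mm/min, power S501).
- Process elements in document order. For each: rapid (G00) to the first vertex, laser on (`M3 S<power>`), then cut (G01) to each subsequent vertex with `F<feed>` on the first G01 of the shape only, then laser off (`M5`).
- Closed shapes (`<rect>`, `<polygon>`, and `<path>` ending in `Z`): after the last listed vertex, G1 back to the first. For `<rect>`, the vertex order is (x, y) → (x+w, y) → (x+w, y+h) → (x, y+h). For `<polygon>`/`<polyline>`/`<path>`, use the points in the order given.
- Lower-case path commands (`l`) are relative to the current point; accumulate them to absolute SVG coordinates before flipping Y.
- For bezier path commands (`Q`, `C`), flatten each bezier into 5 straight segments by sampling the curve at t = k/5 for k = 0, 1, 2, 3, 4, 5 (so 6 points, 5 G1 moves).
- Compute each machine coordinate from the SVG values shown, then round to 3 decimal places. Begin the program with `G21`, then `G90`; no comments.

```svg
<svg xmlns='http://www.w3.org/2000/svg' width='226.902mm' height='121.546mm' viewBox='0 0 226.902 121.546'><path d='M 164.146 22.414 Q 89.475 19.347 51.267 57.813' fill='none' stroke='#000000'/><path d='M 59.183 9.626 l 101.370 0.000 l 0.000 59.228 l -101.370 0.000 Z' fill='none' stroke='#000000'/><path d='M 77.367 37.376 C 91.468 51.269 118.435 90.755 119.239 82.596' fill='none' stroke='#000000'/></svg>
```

G21
G90
G00 X164.146 Y99.132
M3 S883
G01 X135.736 Y98.697 F1119
G01 X110.243 Y94.940
G01 X87.667 Y87.861
G01 X68.009 Y77.458
G01 X51.267 Y63.733
M5
G00 X59.183 Y111.920
M3 S883
G01 X160.553 Y111.920 F1119
G01 X160.553 Y52.692
G01 X59.183 Y52.692
G01 X59.183 Y111.920
M5
G00 X77.367 Y84.170
M3 S883
G01 X87.059 Y73.349 F1119
G01 X97.966 Y59.901
G01 X108.214 Y47.342
G01 X115.929 Y39.186
G01 X119.239 Y38.950
M5

viewBox `0 0 226.902 121.546` with mm width/height → 1 unit = 1 mm. Flip: y_m = 121.546 − y_svg.

**Shape 1** — `<path>` quadratic bezier, stroke `#000000` → cut (S883, F1119). Control points (SVG): P0=(164.146,22.414), P1=(89.475,19.347), P2=(51.267,57.813); sampled at t=k/5. Machine vertices: (164.146,99.132) → (135.736,98.697) → (110.243,94.940) → (87.667,87.861) → (68.009,77.458) → (51.267,63.733). Open path.

**Shape 2** — `<path>` rectangle, stroke `#000000` → cut (S883, F1119). Machine vertices: (59.183,111.920) → (160.553,111.920) → (160.553,52.692) → (59.183,52.692) → (59.183,111.920). Closed: final G1 returns to the first vertex.

**Shape 3** — `<path>` cubic bezier, stroke `#000000` → cut (S883, F1119). Control points (SVG): P0=(77.367,37.376), P1=(91.468,51.269), P2=(118.435,90.755), P3=(119.239,82.596); sampled at t=k/5. Machine vertices: (77.367,84.170) → (87.059,73.349) → (97.966,59.901) → (108.214,47.342) → (115.929,39.186) → (119.239,38.950). Open path.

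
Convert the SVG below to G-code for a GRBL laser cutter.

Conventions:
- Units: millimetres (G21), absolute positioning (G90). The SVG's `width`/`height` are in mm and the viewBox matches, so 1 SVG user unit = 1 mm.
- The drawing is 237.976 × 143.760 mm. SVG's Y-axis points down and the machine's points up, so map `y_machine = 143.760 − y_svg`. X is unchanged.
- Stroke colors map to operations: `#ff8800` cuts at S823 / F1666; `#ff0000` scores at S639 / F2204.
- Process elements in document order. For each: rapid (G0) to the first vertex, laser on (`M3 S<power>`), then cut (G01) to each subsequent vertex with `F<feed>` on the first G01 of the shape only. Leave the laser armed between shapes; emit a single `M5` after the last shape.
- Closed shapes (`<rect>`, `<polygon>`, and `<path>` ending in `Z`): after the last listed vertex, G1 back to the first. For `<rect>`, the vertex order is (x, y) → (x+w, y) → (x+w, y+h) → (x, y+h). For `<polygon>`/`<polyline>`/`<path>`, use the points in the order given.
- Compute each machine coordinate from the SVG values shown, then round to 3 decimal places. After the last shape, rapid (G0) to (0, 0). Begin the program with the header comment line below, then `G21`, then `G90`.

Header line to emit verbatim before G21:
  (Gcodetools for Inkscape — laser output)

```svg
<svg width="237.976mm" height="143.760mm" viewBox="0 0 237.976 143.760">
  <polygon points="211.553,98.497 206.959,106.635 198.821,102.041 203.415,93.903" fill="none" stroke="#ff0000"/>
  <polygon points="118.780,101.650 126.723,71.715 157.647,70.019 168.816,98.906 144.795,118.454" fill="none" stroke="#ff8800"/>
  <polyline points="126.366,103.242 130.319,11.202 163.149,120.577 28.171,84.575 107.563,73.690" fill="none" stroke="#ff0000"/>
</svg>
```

1 u = 1 mm; y_m = 143.760 − y.

[1] `<polygon>` regular polygon, #ff0000→score S639 F2204: (211.553,45.263) → (206.959,37.125) → (198.821,41.719) → (203.415,49.857) → (211.553,45.263) (closed)

[2] `<polygon>` regular polygon, #ff8800→cut S823 F1666: (118.780,42.110) → (126.723,72.045) → (157.647,73.741) → (168.816,44.854) → (144.795,25.306) → (118.780,42.110) (closed)

[3] `<polyline>` open polyline, #ff0000→score S639 F2204: (126.366,40.518) → (130.319,132.558) → (163.149,23.183) → (28.171,59.185) → (107.563,70.070)

(Gcodetools for Inkscape — laser output)
G21
G90
G0 X211.553 Y45.263
M3 S639
G01 X206.959 Y37.125 F2204
G01 X198.821 Y41.719
G01 X203.415 Y49.857
G01 X211.553 Y45.263
G0 X118.780 Y42.110
M3 S823
G01 X126.723 Y72.045 F1666
G01 X157.647 Y73.741
G01 X168.816 Y44.854
G01 X144.795 Y25.306
G01 X118.780 Y42.110
G0 X126.366 Y40.518
M3 S639
G01 X130.319 Y132.558 F2204
G01 X163.149 Y23.183
G01 X28.171 Y59.185
G01 X107.563 Y70.070
M5
G0 X0.000 Y0.000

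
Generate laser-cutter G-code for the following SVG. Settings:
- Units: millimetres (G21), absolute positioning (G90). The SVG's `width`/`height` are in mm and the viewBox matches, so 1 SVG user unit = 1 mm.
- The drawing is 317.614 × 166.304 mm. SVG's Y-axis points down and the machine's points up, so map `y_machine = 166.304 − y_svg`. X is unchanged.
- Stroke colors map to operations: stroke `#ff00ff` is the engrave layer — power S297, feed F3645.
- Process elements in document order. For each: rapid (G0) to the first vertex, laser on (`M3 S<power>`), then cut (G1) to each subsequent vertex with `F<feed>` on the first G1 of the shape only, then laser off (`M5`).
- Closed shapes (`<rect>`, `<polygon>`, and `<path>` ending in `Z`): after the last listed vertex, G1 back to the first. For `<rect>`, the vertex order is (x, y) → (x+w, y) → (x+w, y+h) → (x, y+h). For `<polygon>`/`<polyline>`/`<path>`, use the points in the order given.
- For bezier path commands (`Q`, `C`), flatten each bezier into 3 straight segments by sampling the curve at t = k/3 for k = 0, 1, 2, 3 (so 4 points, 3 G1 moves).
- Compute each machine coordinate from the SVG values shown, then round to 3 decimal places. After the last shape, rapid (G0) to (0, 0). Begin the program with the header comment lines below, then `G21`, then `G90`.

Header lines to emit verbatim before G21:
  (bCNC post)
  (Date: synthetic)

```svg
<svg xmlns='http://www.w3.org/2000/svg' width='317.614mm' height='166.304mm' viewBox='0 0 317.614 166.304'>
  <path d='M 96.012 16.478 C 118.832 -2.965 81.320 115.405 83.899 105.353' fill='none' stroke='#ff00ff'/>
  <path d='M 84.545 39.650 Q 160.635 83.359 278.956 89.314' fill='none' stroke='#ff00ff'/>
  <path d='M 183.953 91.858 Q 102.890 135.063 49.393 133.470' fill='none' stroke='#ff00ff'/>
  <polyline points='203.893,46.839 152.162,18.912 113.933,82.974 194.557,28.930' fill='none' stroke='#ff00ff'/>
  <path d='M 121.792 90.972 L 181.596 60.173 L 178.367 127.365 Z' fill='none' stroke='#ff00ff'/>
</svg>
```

Since the viewBox matches the mm dimensions, user units are millimetres directly. The only transform is the Y-flip y_m = 166.304 − y_svg.

Shape 1 is a cubic bezier drawn with `<path>`. Its stroke #ff00ff means engrave at S297, F3645. After flipping Y the toolpath is (96.012,149.826) → (102.441,133.192) → (90.964,83.846) → (83.899,60.951).

Shape 2 is a quadratic bezier drawn with `<path>`. Its stroke #ff00ff means engrave at S297, F3645. After flipping Y the toolpath is (84.545,126.654) → (139.964,101.710) → (204.768,85.155) → (278.956,76.990).

Shape 3 is a quadratic bezier drawn with `<path>`. Its stroke #ff00ff means engrave at S297, F3645. After flipping Y the toolpath is (183.953,74.446) → (132.974,50.620) → (88.121,36.750) → (49.393,32.834).

Shape 4 is a open polyline drawn with `<polyline>`. Its stroke #ff00ff means engrave at S297, F3645. After flipping Y the toolpath is (203.893,119.465) → (152.162,147.392) → (113.933,83.330) → (194.557,137.374).

Shape 5 is a regular polygon drawn with `<path>`. Its stroke #ff00ff means engrave at S297, F3645. After flipping Y the toolpath is (121.792,75.332) → (181.596,106.131) → (178.367,38.939) → (121.792,75.332), returning to the start.

(bCNC post)
(Date: synthetic)
G21
G90
G0 X96.012 Y149.826
M3 S297
G1 X102.441 Y133.192 F3645
G1 X90.964 Y83.846
G1 X83.899 Y60.951
M5
G0 X84.545 Y126.654
M3 S297
G1 X139.964 Y101.710 F3645
G1 X204.768 Y85.155
G1 X278.956 Y76.990
M5
G0 X183.953 Y74.446
M3 S297
G1 X132.974 Y50.620 F3645
G1 X88.121 Y36.750
G1 X49.393 Y32.834
M5
G0 X203.893 Y119.465
M3 S297
G1 X152.162 Y147.392 F3645
G1 X113.933 Y83.330
G1 X194.557 Y137.374
M5
G0 X121.792 Y75.332
M3 S297
G1 X181.596 Y106.131 F3645
G1 X178.367 Y38.939
G1 X121.792 Y75.332
M5
G0 X0.000 Y0.000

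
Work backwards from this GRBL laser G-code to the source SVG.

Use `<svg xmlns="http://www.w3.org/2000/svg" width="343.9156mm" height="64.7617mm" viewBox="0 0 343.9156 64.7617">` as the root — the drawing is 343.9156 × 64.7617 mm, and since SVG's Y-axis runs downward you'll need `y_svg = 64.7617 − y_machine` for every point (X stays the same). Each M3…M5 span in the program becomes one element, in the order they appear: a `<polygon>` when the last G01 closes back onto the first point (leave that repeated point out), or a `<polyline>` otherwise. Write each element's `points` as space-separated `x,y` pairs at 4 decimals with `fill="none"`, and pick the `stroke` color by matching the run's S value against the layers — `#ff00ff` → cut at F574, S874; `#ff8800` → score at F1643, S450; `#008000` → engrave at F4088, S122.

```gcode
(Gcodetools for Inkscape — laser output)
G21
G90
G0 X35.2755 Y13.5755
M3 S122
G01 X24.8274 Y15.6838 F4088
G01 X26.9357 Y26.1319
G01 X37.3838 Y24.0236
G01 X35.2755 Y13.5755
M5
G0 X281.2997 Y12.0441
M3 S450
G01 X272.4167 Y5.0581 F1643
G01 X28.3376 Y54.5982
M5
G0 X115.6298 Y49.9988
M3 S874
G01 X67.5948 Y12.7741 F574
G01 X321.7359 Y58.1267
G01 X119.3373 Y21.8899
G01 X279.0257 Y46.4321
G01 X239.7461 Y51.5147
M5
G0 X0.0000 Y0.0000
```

y_svg = 64.7617 − y_m.

[1] S122→`#008000` (engrave); closed run; points: 35.2755,51.1862 24.8274,49.0779 26.9357,38.6298 37.3838,40.7381

[2] S450→`#ff8800` (score); open run; points: 281.2997,52.7176 272.4167,59.7036 28.3376,10.1635

[3] S874→`#ff00ff` (cut); open run; points: 115.6298,14.7629 67.5948,51.9876 321.7359,6.6350 119.3373,42.8718 279.0257,18.3296 239.7461,13.2470

<svg xmlns="http://www.w3.org/2000/svg" width="343.9156mm" height="64.7617mm" viewBox="0 0 343.9156 64.7617">
  <polygon points="35.2755,51.1862 24.8274,49.0779 26.9357,38.6298 37.3838,40.7381" fill="none" stroke="#008000"/>
  <polyline points="281.2997,52.7176 272.4167,59.7036 28.3376,10.1635" fill="none" stroke="#ff8800"/>
  <polyline points="115.6298,14.7629 67.5948,51.9876 321.7359,6.6350 119.3373,42.8718 279.0257,18.3296 239.7461,13.2470" fill="none" stroke="#ff00ff"/>
</svg>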